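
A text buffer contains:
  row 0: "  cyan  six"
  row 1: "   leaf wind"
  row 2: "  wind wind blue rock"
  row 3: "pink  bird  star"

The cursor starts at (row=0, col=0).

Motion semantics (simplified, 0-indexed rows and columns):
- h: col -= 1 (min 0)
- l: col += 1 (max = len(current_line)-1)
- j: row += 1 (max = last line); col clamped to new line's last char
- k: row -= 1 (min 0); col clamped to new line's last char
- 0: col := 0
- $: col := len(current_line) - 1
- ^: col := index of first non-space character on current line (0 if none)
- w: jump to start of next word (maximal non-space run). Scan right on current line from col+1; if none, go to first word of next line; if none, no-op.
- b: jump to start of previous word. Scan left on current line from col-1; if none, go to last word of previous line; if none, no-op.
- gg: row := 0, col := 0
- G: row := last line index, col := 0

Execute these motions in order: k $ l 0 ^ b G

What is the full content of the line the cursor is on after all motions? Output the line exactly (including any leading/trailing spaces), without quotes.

After 1 (k): row=0 col=0 char='_'
After 2 ($): row=0 col=10 char='x'
After 3 (l): row=0 col=10 char='x'
After 4 (0): row=0 col=0 char='_'
After 5 (^): row=0 col=2 char='c'
After 6 (b): row=0 col=2 char='c'
After 7 (G): row=3 col=0 char='p'

Answer: pink  bird  star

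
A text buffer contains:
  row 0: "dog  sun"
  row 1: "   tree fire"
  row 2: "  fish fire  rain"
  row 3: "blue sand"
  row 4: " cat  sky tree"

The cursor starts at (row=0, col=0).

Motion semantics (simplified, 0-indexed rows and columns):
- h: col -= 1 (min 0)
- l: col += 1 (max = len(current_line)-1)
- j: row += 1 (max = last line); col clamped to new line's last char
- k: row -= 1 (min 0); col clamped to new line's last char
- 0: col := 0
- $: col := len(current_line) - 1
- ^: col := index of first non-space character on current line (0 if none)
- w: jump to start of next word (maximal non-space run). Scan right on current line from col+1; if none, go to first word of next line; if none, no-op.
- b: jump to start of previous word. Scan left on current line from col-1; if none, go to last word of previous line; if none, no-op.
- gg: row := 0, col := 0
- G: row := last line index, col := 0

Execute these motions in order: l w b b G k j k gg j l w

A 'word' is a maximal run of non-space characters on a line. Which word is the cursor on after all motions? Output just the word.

Answer: tree

Derivation:
After 1 (l): row=0 col=1 char='o'
After 2 (w): row=0 col=5 char='s'
After 3 (b): row=0 col=0 char='d'
After 4 (b): row=0 col=0 char='d'
After 5 (G): row=4 col=0 char='_'
After 6 (k): row=3 col=0 char='b'
After 7 (j): row=4 col=0 char='_'
After 8 (k): row=3 col=0 char='b'
After 9 (gg): row=0 col=0 char='d'
After 10 (j): row=1 col=0 char='_'
After 11 (l): row=1 col=1 char='_'
After 12 (w): row=1 col=3 char='t'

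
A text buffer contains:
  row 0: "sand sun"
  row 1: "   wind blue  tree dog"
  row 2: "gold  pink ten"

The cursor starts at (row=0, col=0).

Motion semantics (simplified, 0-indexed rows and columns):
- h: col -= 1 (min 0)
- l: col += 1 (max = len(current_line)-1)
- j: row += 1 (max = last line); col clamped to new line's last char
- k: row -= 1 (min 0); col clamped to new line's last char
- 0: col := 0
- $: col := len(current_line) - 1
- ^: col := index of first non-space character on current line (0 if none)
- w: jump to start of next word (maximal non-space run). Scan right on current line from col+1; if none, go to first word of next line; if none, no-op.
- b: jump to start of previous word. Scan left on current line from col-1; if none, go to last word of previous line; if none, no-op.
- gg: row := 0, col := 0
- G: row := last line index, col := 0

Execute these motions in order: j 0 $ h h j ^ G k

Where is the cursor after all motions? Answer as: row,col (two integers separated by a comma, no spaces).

After 1 (j): row=1 col=0 char='_'
After 2 (0): row=1 col=0 char='_'
After 3 ($): row=1 col=21 char='g'
After 4 (h): row=1 col=20 char='o'
After 5 (h): row=1 col=19 char='d'
After 6 (j): row=2 col=13 char='n'
After 7 (^): row=2 col=0 char='g'
After 8 (G): row=2 col=0 char='g'
After 9 (k): row=1 col=0 char='_'

Answer: 1,0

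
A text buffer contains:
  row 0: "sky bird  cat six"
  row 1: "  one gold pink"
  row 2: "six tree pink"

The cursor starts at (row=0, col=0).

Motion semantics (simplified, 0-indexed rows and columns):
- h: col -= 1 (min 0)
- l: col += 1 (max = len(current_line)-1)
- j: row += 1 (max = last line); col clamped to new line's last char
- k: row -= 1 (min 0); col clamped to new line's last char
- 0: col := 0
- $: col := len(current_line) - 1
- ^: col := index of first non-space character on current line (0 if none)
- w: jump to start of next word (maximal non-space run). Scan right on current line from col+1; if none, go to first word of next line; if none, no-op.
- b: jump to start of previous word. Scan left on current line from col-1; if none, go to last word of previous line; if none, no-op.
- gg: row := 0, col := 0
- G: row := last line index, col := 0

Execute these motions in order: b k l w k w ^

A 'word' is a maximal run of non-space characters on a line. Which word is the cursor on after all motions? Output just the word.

After 1 (b): row=0 col=0 char='s'
After 2 (k): row=0 col=0 char='s'
After 3 (l): row=0 col=1 char='k'
After 4 (w): row=0 col=4 char='b'
After 5 (k): row=0 col=4 char='b'
After 6 (w): row=0 col=10 char='c'
After 7 (^): row=0 col=0 char='s'

Answer: sky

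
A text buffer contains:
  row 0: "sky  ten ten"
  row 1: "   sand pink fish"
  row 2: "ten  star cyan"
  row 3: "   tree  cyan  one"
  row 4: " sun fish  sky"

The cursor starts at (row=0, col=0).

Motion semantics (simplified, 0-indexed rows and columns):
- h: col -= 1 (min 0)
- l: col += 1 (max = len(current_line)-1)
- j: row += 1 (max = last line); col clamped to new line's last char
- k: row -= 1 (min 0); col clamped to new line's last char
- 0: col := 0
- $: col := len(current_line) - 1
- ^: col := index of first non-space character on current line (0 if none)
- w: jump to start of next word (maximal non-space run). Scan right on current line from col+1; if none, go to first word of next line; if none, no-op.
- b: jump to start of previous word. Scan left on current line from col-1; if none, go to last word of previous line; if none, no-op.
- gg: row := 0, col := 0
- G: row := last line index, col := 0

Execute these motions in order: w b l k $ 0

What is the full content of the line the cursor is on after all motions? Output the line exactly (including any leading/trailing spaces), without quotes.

Answer: sky  ten ten

Derivation:
After 1 (w): row=0 col=5 char='t'
After 2 (b): row=0 col=0 char='s'
After 3 (l): row=0 col=1 char='k'
After 4 (k): row=0 col=1 char='k'
After 5 ($): row=0 col=11 char='n'
After 6 (0): row=0 col=0 char='s'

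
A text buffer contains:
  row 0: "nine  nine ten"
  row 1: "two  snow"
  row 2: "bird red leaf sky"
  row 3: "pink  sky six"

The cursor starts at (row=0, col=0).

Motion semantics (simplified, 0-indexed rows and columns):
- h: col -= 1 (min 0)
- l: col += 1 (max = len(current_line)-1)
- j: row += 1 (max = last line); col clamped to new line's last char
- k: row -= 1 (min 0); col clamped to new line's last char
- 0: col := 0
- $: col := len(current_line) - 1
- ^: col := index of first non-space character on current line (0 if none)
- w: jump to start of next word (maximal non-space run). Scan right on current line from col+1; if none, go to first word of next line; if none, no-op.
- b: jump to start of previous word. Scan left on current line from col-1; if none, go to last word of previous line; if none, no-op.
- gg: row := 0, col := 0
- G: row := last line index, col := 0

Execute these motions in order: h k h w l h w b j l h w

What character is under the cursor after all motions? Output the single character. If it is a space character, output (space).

Answer: b

Derivation:
After 1 (h): row=0 col=0 char='n'
After 2 (k): row=0 col=0 char='n'
After 3 (h): row=0 col=0 char='n'
After 4 (w): row=0 col=6 char='n'
After 5 (l): row=0 col=7 char='i'
After 6 (h): row=0 col=6 char='n'
After 7 (w): row=0 col=11 char='t'
After 8 (b): row=0 col=6 char='n'
After 9 (j): row=1 col=6 char='n'
After 10 (l): row=1 col=7 char='o'
After 11 (h): row=1 col=6 char='n'
After 12 (w): row=2 col=0 char='b'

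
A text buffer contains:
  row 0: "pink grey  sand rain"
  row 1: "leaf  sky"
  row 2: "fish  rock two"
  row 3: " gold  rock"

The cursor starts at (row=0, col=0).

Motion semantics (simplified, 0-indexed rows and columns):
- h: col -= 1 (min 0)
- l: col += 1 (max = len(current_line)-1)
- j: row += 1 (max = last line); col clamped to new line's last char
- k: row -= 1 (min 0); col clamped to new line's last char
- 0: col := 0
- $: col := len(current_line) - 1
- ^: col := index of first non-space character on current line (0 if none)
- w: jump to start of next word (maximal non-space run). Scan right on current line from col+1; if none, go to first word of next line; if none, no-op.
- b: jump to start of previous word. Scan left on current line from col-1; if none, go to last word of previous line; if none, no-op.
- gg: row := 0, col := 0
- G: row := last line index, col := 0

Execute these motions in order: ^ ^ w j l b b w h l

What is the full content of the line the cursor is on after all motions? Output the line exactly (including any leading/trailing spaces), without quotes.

Answer: leaf  sky

Derivation:
After 1 (^): row=0 col=0 char='p'
After 2 (^): row=0 col=0 char='p'
After 3 (w): row=0 col=5 char='g'
After 4 (j): row=1 col=5 char='_'
After 5 (l): row=1 col=6 char='s'
After 6 (b): row=1 col=0 char='l'
After 7 (b): row=0 col=16 char='r'
After 8 (w): row=1 col=0 char='l'
After 9 (h): row=1 col=0 char='l'
After 10 (l): row=1 col=1 char='e'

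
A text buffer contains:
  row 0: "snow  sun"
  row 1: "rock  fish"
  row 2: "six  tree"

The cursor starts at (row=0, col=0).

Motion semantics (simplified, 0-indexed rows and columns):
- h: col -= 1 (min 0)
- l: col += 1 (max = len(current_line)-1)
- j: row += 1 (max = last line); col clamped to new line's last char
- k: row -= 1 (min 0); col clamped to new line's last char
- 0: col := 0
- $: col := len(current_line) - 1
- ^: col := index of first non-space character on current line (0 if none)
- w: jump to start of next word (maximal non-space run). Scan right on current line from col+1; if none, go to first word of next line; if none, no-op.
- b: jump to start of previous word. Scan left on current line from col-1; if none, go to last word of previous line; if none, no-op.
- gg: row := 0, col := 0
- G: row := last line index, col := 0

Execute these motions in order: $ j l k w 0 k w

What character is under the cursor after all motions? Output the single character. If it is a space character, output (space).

Answer: s

Derivation:
After 1 ($): row=0 col=8 char='n'
After 2 (j): row=1 col=8 char='s'
After 3 (l): row=1 col=9 char='h'
After 4 (k): row=0 col=8 char='n'
After 5 (w): row=1 col=0 char='r'
After 6 (0): row=1 col=0 char='r'
After 7 (k): row=0 col=0 char='s'
After 8 (w): row=0 col=6 char='s'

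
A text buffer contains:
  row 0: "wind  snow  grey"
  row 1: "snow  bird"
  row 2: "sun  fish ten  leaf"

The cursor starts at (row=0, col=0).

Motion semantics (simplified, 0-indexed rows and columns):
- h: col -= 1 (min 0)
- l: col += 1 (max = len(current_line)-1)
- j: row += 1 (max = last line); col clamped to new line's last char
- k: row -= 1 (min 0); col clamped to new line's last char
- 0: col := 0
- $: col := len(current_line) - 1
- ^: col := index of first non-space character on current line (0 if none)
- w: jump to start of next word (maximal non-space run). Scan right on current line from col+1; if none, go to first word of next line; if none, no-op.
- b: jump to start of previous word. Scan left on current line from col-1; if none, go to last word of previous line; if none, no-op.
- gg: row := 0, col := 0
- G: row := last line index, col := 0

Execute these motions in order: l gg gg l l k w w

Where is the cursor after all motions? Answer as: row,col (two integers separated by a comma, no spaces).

After 1 (l): row=0 col=1 char='i'
After 2 (gg): row=0 col=0 char='w'
After 3 (gg): row=0 col=0 char='w'
After 4 (l): row=0 col=1 char='i'
After 5 (l): row=0 col=2 char='n'
After 6 (k): row=0 col=2 char='n'
After 7 (w): row=0 col=6 char='s'
After 8 (w): row=0 col=12 char='g'

Answer: 0,12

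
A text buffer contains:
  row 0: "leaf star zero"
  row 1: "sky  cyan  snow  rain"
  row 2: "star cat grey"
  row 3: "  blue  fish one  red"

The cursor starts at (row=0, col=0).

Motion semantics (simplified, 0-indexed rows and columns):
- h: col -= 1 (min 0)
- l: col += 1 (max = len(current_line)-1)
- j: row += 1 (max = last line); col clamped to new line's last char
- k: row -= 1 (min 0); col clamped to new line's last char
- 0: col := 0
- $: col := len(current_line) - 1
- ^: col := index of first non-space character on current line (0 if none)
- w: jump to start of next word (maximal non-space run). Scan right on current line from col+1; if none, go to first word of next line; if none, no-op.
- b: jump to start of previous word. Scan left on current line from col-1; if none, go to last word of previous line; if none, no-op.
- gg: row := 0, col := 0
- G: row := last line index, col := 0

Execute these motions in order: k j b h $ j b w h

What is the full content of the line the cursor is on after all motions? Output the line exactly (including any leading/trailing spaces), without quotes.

Answer: sky  cyan  snow  rain

Derivation:
After 1 (k): row=0 col=0 char='l'
After 2 (j): row=1 col=0 char='s'
After 3 (b): row=0 col=10 char='z'
After 4 (h): row=0 col=9 char='_'
After 5 ($): row=0 col=13 char='o'
After 6 (j): row=1 col=13 char='o'
After 7 (b): row=1 col=11 char='s'
After 8 (w): row=1 col=17 char='r'
After 9 (h): row=1 col=16 char='_'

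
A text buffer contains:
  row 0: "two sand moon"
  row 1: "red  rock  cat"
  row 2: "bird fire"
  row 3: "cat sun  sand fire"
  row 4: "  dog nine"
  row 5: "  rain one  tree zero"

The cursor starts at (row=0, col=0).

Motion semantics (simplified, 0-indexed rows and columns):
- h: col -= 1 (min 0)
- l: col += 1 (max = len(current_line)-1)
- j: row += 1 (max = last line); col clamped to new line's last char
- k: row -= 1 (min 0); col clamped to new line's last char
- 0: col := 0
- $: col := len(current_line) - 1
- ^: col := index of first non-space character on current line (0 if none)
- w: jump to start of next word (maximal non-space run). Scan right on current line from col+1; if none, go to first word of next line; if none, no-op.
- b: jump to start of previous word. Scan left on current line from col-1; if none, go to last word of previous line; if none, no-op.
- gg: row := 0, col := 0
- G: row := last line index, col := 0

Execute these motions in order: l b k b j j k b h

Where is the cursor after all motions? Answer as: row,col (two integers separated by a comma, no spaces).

Answer: 0,8

Derivation:
After 1 (l): row=0 col=1 char='w'
After 2 (b): row=0 col=0 char='t'
After 3 (k): row=0 col=0 char='t'
After 4 (b): row=0 col=0 char='t'
After 5 (j): row=1 col=0 char='r'
After 6 (j): row=2 col=0 char='b'
After 7 (k): row=1 col=0 char='r'
After 8 (b): row=0 col=9 char='m'
After 9 (h): row=0 col=8 char='_'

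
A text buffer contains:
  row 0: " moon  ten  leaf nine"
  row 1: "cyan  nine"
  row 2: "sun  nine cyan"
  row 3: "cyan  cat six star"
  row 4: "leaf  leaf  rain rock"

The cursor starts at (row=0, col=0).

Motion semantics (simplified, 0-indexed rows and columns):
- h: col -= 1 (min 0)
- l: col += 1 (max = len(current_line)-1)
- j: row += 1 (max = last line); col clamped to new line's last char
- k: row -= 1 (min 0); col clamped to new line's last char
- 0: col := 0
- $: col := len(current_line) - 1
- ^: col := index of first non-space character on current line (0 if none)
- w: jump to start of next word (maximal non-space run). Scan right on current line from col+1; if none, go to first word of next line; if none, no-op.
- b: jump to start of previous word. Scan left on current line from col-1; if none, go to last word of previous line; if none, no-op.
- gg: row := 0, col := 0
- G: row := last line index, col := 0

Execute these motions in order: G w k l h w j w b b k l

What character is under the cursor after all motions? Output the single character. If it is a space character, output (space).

Answer: y

Derivation:
After 1 (G): row=4 col=0 char='l'
After 2 (w): row=4 col=6 char='l'
After 3 (k): row=3 col=6 char='c'
After 4 (l): row=3 col=7 char='a'
After 5 (h): row=3 col=6 char='c'
After 6 (w): row=3 col=10 char='s'
After 7 (j): row=4 col=10 char='_'
After 8 (w): row=4 col=12 char='r'
After 9 (b): row=4 col=6 char='l'
After 10 (b): row=4 col=0 char='l'
After 11 (k): row=3 col=0 char='c'
After 12 (l): row=3 col=1 char='y'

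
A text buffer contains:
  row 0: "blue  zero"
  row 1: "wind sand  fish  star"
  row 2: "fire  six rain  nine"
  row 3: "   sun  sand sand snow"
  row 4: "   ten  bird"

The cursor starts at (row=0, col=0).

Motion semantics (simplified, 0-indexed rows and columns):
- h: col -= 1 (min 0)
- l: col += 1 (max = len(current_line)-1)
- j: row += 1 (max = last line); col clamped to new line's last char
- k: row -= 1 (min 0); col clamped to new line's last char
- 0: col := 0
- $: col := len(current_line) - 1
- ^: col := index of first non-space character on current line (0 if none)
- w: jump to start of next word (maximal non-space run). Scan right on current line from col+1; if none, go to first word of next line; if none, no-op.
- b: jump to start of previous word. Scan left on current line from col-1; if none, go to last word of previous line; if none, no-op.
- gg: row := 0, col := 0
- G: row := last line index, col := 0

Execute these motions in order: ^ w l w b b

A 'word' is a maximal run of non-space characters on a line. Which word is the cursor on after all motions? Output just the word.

Answer: blue

Derivation:
After 1 (^): row=0 col=0 char='b'
After 2 (w): row=0 col=6 char='z'
After 3 (l): row=0 col=7 char='e'
After 4 (w): row=1 col=0 char='w'
After 5 (b): row=0 col=6 char='z'
After 6 (b): row=0 col=0 char='b'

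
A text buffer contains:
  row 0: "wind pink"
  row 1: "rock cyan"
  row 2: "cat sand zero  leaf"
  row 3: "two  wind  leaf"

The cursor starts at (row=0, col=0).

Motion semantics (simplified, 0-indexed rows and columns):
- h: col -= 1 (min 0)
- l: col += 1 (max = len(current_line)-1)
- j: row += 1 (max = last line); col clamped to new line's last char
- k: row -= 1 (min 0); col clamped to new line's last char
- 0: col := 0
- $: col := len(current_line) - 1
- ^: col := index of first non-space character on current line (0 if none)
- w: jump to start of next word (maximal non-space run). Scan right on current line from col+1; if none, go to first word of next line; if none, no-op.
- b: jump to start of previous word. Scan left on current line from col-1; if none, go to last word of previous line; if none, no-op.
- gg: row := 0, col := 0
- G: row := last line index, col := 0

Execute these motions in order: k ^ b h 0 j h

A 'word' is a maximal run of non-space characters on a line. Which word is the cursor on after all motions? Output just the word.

After 1 (k): row=0 col=0 char='w'
After 2 (^): row=0 col=0 char='w'
After 3 (b): row=0 col=0 char='w'
After 4 (h): row=0 col=0 char='w'
After 5 (0): row=0 col=0 char='w'
After 6 (j): row=1 col=0 char='r'
After 7 (h): row=1 col=0 char='r'

Answer: rock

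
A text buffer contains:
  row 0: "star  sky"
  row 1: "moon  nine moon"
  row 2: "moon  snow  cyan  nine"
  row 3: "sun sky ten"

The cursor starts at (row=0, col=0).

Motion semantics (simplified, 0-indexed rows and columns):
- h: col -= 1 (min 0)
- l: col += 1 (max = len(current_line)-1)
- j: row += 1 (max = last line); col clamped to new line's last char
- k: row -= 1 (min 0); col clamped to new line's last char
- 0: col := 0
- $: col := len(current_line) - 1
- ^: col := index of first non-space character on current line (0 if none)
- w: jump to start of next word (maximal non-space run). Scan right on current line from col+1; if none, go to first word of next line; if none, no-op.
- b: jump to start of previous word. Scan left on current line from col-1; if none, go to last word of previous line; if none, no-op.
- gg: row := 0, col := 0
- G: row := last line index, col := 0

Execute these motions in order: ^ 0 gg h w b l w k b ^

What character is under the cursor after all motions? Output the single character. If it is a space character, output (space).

After 1 (^): row=0 col=0 char='s'
After 2 (0): row=0 col=0 char='s'
After 3 (gg): row=0 col=0 char='s'
After 4 (h): row=0 col=0 char='s'
After 5 (w): row=0 col=6 char='s'
After 6 (b): row=0 col=0 char='s'
After 7 (l): row=0 col=1 char='t'
After 8 (w): row=0 col=6 char='s'
After 9 (k): row=0 col=6 char='s'
After 10 (b): row=0 col=0 char='s'
After 11 (^): row=0 col=0 char='s'

Answer: s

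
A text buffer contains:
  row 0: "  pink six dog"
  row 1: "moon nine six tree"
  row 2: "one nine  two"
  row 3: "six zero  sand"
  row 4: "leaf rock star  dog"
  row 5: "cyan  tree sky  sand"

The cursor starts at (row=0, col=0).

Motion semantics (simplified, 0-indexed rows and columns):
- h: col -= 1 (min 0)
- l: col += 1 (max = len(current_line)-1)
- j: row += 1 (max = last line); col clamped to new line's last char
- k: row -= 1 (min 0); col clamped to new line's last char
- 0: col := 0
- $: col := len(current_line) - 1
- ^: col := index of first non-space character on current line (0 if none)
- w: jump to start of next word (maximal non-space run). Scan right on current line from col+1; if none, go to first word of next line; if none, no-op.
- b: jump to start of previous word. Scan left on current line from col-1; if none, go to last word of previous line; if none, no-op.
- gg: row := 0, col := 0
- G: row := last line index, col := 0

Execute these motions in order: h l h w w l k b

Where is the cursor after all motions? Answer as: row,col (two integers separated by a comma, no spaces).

Answer: 0,7

Derivation:
After 1 (h): row=0 col=0 char='_'
After 2 (l): row=0 col=1 char='_'
After 3 (h): row=0 col=0 char='_'
After 4 (w): row=0 col=2 char='p'
After 5 (w): row=0 col=7 char='s'
After 6 (l): row=0 col=8 char='i'
After 7 (k): row=0 col=8 char='i'
After 8 (b): row=0 col=7 char='s'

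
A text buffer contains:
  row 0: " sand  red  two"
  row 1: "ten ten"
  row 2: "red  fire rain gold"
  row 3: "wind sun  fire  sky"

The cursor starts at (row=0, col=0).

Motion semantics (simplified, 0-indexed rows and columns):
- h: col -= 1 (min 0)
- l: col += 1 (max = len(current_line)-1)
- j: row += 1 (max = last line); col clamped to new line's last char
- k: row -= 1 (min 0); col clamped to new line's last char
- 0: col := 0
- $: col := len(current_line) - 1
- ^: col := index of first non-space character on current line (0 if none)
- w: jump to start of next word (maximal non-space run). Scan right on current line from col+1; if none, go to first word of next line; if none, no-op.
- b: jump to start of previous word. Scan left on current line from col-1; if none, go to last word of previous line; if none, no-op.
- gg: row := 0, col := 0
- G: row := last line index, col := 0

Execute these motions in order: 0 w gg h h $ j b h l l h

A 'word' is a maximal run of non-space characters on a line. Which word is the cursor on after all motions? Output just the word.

After 1 (0): row=0 col=0 char='_'
After 2 (w): row=0 col=1 char='s'
After 3 (gg): row=0 col=0 char='_'
After 4 (h): row=0 col=0 char='_'
After 5 (h): row=0 col=0 char='_'
After 6 ($): row=0 col=14 char='o'
After 7 (j): row=1 col=6 char='n'
After 8 (b): row=1 col=4 char='t'
After 9 (h): row=1 col=3 char='_'
After 10 (l): row=1 col=4 char='t'
After 11 (l): row=1 col=5 char='e'
After 12 (h): row=1 col=4 char='t'

Answer: ten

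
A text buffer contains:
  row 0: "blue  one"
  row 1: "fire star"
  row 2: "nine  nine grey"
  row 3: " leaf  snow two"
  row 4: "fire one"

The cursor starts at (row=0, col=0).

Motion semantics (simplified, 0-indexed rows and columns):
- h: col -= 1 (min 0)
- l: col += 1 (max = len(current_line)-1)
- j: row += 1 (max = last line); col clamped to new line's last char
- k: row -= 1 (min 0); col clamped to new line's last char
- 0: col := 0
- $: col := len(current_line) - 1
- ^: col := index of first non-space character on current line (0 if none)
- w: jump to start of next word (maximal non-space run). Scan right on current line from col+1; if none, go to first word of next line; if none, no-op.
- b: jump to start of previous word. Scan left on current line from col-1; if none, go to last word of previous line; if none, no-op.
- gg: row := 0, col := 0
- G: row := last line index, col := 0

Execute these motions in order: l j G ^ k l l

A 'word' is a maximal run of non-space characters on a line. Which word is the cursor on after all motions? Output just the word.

Answer: leaf

Derivation:
After 1 (l): row=0 col=1 char='l'
After 2 (j): row=1 col=1 char='i'
After 3 (G): row=4 col=0 char='f'
After 4 (^): row=4 col=0 char='f'
After 5 (k): row=3 col=0 char='_'
After 6 (l): row=3 col=1 char='l'
After 7 (l): row=3 col=2 char='e'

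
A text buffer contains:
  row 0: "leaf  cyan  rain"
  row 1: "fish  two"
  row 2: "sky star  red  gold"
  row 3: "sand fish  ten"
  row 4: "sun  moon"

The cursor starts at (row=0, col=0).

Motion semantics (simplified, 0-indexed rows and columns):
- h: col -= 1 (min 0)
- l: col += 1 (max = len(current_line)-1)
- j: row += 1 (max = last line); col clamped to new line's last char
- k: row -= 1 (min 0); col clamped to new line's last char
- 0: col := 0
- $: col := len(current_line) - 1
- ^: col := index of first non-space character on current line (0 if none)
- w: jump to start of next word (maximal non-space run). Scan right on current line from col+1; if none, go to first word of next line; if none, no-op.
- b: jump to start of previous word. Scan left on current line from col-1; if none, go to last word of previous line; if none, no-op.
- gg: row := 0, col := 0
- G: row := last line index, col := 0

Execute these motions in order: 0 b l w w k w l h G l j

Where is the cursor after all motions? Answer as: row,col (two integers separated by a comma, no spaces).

After 1 (0): row=0 col=0 char='l'
After 2 (b): row=0 col=0 char='l'
After 3 (l): row=0 col=1 char='e'
After 4 (w): row=0 col=6 char='c'
After 5 (w): row=0 col=12 char='r'
After 6 (k): row=0 col=12 char='r'
After 7 (w): row=1 col=0 char='f'
After 8 (l): row=1 col=1 char='i'
After 9 (h): row=1 col=0 char='f'
After 10 (G): row=4 col=0 char='s'
After 11 (l): row=4 col=1 char='u'
After 12 (j): row=4 col=1 char='u'

Answer: 4,1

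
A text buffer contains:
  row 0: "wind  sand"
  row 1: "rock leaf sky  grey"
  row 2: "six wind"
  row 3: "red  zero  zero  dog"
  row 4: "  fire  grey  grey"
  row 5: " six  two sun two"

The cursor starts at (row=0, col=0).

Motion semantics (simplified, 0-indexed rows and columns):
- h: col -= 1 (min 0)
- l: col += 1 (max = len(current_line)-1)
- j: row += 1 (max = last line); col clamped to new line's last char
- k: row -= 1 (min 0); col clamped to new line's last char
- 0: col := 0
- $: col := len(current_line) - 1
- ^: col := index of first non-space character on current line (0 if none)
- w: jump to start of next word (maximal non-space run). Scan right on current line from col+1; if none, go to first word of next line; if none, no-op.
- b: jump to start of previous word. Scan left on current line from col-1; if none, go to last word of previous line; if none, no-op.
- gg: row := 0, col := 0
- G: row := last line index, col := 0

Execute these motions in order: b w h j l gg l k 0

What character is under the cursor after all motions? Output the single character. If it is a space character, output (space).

After 1 (b): row=0 col=0 char='w'
After 2 (w): row=0 col=6 char='s'
After 3 (h): row=0 col=5 char='_'
After 4 (j): row=1 col=5 char='l'
After 5 (l): row=1 col=6 char='e'
After 6 (gg): row=0 col=0 char='w'
After 7 (l): row=0 col=1 char='i'
After 8 (k): row=0 col=1 char='i'
After 9 (0): row=0 col=0 char='w'

Answer: w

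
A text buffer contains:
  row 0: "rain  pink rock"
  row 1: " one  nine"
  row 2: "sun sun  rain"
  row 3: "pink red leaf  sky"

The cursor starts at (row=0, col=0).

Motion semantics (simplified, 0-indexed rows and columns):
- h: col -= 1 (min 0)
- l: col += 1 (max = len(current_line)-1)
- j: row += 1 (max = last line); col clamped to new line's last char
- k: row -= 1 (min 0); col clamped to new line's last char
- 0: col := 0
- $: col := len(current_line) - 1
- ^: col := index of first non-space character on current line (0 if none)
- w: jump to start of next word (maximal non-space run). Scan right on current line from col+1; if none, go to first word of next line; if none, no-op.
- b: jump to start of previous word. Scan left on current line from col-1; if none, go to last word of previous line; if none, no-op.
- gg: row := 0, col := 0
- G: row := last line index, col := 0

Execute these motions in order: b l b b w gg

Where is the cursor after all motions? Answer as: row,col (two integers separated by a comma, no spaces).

After 1 (b): row=0 col=0 char='r'
After 2 (l): row=0 col=1 char='a'
After 3 (b): row=0 col=0 char='r'
After 4 (b): row=0 col=0 char='r'
After 5 (w): row=0 col=6 char='p'
After 6 (gg): row=0 col=0 char='r'

Answer: 0,0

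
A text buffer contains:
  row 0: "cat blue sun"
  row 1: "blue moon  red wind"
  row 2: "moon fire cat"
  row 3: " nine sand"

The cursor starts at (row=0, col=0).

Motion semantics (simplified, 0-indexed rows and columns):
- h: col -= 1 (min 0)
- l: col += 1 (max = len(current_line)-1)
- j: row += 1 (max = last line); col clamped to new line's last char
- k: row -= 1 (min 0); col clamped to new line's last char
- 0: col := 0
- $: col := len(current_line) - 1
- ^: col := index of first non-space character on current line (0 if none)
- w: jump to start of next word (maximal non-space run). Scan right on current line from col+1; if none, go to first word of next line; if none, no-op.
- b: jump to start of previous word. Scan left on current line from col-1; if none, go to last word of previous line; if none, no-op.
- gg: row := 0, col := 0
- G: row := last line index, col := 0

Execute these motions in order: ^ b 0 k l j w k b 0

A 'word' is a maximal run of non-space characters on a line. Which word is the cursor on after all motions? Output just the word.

Answer: cat

Derivation:
After 1 (^): row=0 col=0 char='c'
After 2 (b): row=0 col=0 char='c'
After 3 (0): row=0 col=0 char='c'
After 4 (k): row=0 col=0 char='c'
After 5 (l): row=0 col=1 char='a'
After 6 (j): row=1 col=1 char='l'
After 7 (w): row=1 col=5 char='m'
After 8 (k): row=0 col=5 char='l'
After 9 (b): row=0 col=4 char='b'
After 10 (0): row=0 col=0 char='c'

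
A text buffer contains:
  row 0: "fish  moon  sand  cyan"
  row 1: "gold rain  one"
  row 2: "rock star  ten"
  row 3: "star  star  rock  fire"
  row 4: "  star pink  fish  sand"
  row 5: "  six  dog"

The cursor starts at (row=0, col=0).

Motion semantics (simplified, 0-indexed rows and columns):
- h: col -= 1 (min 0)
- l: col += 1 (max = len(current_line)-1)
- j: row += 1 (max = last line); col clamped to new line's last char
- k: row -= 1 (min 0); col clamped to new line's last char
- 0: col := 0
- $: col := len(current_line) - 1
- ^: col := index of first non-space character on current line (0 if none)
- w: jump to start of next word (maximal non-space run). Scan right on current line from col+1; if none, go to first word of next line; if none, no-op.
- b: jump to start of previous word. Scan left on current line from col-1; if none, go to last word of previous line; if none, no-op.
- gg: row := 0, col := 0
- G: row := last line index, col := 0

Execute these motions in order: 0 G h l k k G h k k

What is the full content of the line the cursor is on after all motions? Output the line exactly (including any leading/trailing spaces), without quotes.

After 1 (0): row=0 col=0 char='f'
After 2 (G): row=5 col=0 char='_'
After 3 (h): row=5 col=0 char='_'
After 4 (l): row=5 col=1 char='_'
After 5 (k): row=4 col=1 char='_'
After 6 (k): row=3 col=1 char='t'
After 7 (G): row=5 col=0 char='_'
After 8 (h): row=5 col=0 char='_'
After 9 (k): row=4 col=0 char='_'
After 10 (k): row=3 col=0 char='s'

Answer: star  star  rock  fire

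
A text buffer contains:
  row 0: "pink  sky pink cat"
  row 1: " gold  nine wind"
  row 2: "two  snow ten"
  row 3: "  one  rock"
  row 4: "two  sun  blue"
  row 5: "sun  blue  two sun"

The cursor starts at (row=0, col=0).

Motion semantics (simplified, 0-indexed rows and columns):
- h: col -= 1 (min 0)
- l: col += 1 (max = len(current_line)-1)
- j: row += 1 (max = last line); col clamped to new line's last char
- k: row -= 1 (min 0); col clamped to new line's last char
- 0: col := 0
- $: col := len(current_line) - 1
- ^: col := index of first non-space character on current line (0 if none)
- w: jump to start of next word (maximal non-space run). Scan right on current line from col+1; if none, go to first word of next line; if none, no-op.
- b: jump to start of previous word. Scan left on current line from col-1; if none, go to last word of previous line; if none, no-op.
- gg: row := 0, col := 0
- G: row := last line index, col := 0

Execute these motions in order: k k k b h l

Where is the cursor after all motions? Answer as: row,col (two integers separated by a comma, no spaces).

After 1 (k): row=0 col=0 char='p'
After 2 (k): row=0 col=0 char='p'
After 3 (k): row=0 col=0 char='p'
After 4 (b): row=0 col=0 char='p'
After 5 (h): row=0 col=0 char='p'
After 6 (l): row=0 col=1 char='i'

Answer: 0,1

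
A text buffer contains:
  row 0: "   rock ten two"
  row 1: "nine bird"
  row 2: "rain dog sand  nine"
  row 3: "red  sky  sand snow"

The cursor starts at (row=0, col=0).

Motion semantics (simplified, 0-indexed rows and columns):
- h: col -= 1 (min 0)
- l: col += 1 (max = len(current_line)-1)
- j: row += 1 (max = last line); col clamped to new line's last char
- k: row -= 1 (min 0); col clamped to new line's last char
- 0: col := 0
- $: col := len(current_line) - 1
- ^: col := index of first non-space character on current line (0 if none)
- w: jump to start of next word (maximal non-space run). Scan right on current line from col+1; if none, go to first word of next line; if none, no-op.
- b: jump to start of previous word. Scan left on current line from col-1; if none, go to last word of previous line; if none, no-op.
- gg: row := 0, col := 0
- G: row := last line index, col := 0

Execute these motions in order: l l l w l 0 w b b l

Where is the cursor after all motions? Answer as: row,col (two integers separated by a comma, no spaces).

Answer: 0,4

Derivation:
After 1 (l): row=0 col=1 char='_'
After 2 (l): row=0 col=2 char='_'
After 3 (l): row=0 col=3 char='r'
After 4 (w): row=0 col=8 char='t'
After 5 (l): row=0 col=9 char='e'
After 6 (0): row=0 col=0 char='_'
After 7 (w): row=0 col=3 char='r'
After 8 (b): row=0 col=3 char='r'
After 9 (b): row=0 col=3 char='r'
After 10 (l): row=0 col=4 char='o'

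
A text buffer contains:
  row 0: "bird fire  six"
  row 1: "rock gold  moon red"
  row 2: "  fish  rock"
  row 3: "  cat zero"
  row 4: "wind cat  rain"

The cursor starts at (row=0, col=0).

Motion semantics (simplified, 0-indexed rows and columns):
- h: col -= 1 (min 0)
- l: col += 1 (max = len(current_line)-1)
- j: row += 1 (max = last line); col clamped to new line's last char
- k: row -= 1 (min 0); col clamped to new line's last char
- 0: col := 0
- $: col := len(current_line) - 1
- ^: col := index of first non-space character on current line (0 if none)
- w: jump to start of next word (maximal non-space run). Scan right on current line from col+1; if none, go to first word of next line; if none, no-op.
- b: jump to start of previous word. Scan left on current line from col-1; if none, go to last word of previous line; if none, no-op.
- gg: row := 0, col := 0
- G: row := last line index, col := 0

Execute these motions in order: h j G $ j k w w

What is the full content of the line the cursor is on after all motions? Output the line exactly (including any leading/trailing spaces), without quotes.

Answer: wind cat  rain

Derivation:
After 1 (h): row=0 col=0 char='b'
After 2 (j): row=1 col=0 char='r'
After 3 (G): row=4 col=0 char='w'
After 4 ($): row=4 col=13 char='n'
After 5 (j): row=4 col=13 char='n'
After 6 (k): row=3 col=9 char='o'
After 7 (w): row=4 col=0 char='w'
After 8 (w): row=4 col=5 char='c'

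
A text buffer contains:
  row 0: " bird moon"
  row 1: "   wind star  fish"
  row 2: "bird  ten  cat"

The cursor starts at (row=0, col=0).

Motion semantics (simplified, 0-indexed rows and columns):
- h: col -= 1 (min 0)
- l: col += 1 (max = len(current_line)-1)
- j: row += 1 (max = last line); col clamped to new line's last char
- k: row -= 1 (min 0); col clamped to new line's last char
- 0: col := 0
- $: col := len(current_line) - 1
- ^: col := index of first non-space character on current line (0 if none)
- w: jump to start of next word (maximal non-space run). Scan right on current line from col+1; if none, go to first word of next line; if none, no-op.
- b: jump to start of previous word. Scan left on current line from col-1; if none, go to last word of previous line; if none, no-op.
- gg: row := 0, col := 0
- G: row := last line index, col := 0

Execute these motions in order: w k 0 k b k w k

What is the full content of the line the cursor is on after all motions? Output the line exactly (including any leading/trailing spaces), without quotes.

Answer:  bird moon

Derivation:
After 1 (w): row=0 col=1 char='b'
After 2 (k): row=0 col=1 char='b'
After 3 (0): row=0 col=0 char='_'
After 4 (k): row=0 col=0 char='_'
After 5 (b): row=0 col=0 char='_'
After 6 (k): row=0 col=0 char='_'
After 7 (w): row=0 col=1 char='b'
After 8 (k): row=0 col=1 char='b'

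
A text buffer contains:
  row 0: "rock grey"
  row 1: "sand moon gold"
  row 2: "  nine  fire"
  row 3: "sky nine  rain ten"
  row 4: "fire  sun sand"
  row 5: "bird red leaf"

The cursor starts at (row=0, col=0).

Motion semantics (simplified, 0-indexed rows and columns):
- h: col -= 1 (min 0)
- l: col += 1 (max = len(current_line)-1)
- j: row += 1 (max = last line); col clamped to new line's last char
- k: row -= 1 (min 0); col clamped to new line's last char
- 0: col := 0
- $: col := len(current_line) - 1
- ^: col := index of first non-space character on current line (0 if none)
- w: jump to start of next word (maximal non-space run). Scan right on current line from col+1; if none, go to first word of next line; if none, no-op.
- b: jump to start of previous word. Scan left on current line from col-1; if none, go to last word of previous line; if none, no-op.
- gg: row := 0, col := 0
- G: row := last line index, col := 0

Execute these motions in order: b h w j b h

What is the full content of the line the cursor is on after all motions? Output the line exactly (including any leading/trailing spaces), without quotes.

After 1 (b): row=0 col=0 char='r'
After 2 (h): row=0 col=0 char='r'
After 3 (w): row=0 col=5 char='g'
After 4 (j): row=1 col=5 char='m'
After 5 (b): row=1 col=0 char='s'
After 6 (h): row=1 col=0 char='s'

Answer: sand moon gold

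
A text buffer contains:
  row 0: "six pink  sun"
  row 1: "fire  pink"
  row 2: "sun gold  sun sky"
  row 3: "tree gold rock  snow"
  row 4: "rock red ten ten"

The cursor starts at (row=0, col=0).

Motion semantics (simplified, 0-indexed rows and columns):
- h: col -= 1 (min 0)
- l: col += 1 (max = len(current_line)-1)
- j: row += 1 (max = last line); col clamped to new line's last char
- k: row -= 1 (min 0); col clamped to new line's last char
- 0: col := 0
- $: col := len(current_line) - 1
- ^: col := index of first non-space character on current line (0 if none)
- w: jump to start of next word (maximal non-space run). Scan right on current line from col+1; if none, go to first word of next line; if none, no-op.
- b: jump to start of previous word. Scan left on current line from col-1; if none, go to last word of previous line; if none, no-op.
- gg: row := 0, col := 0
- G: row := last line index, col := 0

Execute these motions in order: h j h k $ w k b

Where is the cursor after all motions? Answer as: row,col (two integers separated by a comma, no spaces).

Answer: 0,0

Derivation:
After 1 (h): row=0 col=0 char='s'
After 2 (j): row=1 col=0 char='f'
After 3 (h): row=1 col=0 char='f'
After 4 (k): row=0 col=0 char='s'
After 5 ($): row=0 col=12 char='n'
After 6 (w): row=1 col=0 char='f'
After 7 (k): row=0 col=0 char='s'
After 8 (b): row=0 col=0 char='s'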